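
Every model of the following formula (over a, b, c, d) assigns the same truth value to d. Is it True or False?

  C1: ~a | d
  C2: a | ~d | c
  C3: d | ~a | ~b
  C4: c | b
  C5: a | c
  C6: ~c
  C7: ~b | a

Suppose d = 0.
From the singleton clause (~a), a = 0.
From the singleton clause (c), c = 1.
But (~c) is also a unit clause — contradiction.
So every satisfying assignment has d = True.

True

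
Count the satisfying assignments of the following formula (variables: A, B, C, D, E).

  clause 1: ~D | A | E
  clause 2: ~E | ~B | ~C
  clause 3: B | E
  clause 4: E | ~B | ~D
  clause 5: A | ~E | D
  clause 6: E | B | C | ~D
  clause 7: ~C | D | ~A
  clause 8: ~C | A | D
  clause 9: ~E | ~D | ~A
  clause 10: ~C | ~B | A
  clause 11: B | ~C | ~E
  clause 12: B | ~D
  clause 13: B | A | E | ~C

5

There are 2^5 = 32 truth assignments over (A, B, C, D, E).
Split on D. With D = 1, the clauses containing D are satisfied and ~D drops from the rest; 1 of the 2^4 = 16 assignments to the other variables satisfy what remains.
With D = 0, by the same count on the reduced clause set, 4 assignments work.
(One model: A=F, B=T, C=F, D=F, E=F.)
Total: 1 + 4 = 5.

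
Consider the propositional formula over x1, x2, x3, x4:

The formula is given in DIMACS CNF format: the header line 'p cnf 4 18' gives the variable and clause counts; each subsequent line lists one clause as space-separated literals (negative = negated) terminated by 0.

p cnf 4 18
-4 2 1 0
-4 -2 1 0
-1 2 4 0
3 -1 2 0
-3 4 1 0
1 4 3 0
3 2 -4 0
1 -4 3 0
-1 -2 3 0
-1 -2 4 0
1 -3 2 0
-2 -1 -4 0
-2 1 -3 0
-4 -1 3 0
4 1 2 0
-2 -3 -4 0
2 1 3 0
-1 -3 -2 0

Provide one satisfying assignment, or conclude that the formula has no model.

Try x4 = True.
Try x2 = False.
Unit clause (x1) forces x1 = True.
Unit clause (x3) forces x3 = True.
Every clause now holds.

x1 ↦ True, x2 ↦ False, x3 ↦ True, x4 ↦ True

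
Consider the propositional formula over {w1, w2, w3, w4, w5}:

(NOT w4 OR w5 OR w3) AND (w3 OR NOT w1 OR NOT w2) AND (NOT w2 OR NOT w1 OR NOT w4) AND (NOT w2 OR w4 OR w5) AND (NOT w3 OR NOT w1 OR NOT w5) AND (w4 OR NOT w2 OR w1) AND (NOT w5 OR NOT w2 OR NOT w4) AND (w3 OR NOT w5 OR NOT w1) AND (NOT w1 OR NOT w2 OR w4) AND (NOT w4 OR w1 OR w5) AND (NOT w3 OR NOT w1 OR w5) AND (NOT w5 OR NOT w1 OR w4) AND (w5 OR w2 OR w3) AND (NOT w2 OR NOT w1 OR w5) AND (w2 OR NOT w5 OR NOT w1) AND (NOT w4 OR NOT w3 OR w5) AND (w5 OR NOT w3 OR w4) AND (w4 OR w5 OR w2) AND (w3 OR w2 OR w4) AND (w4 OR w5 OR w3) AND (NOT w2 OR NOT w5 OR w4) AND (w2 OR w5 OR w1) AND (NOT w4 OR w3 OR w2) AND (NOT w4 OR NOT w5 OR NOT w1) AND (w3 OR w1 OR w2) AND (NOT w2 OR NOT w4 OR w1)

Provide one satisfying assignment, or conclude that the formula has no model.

Suppose w4 = true.
Suppose w5 = true.
(NOT w2) alone gives w2 = false.
(NOT w1) alone gives w1 = false.
(w3) alone gives w3 = true.
All clauses are satisfied.

w1: false,  w2: false,  w3: true,  w4: true,  w5: true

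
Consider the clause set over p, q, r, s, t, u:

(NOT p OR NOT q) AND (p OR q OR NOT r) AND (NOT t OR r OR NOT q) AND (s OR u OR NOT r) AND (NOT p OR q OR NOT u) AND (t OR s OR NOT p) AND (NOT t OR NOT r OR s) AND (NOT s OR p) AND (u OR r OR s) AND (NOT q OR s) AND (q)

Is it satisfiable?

Unit clause (q) forces q = true.
Unit clause (NOT p) forces p = false.
Unit clause (NOT s) forces s = false.
That conflicts with the unit clause (s).
No assignment satisfies every clause.

No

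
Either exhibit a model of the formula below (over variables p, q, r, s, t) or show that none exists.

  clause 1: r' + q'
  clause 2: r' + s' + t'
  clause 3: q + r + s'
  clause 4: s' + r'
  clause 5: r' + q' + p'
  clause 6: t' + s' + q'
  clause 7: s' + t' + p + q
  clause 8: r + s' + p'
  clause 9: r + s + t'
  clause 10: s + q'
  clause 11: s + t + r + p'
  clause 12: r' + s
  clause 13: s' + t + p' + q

p=0, q=1, r=0, s=1, t=0

Case r = 0:
Case q = 1:
The clause (s) is unit, so s = 1.
The clause (t') is unit, so t = 0.
The clause (p') is unit, so p = 0.
Every clause now holds.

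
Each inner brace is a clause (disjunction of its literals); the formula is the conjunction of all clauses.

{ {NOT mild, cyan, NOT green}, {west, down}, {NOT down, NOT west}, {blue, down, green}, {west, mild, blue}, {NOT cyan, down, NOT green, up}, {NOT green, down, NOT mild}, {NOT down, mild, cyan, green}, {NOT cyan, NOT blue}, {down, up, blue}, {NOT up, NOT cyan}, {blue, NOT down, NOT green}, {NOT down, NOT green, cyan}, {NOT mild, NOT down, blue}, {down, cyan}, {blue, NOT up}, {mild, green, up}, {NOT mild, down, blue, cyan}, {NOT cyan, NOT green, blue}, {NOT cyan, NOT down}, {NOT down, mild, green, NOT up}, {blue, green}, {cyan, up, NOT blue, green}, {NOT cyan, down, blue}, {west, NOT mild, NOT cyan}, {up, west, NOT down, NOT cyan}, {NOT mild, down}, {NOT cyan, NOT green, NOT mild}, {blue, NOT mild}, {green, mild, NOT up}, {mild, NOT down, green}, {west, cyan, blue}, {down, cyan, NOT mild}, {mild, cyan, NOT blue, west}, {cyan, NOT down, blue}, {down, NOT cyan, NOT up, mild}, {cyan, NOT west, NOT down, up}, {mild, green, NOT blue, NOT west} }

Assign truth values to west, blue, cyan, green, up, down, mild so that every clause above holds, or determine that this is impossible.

west ↦ false, blue ↦ true, cyan ↦ false, green ↦ false, up ↦ true, down ↦ true, mild ↦ true

Case west = false:
From the singleton clause (down), down = true.
From the singleton clause (NOT cyan), cyan = false.
From the singleton clause (NOT green), green = false.
From the singleton clause (mild), mild = true.
From the singleton clause (blue), blue = true.
From the singleton clause (up), up = true.
This assignment satisfies each clause.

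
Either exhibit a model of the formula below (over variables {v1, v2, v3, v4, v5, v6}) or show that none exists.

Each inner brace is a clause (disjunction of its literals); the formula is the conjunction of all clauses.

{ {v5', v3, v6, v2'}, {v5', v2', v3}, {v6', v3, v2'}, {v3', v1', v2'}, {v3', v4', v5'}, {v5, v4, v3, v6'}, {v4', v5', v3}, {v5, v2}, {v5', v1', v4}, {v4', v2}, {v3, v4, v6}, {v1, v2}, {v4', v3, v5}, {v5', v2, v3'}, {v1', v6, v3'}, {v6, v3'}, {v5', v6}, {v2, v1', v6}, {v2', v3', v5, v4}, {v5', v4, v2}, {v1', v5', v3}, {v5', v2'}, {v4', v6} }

Branch on v5: set v5 = 0.
(v2) alone gives v2 = 1.
Branch on v6: set v6 = 1.
(v3) alone gives v3 = 1.
(v1') alone gives v1 = 0.
(v4) alone gives v4 = 1.
All clauses are satisfied.

v1=0, v2=1, v3=1, v4=1, v5=0, v6=1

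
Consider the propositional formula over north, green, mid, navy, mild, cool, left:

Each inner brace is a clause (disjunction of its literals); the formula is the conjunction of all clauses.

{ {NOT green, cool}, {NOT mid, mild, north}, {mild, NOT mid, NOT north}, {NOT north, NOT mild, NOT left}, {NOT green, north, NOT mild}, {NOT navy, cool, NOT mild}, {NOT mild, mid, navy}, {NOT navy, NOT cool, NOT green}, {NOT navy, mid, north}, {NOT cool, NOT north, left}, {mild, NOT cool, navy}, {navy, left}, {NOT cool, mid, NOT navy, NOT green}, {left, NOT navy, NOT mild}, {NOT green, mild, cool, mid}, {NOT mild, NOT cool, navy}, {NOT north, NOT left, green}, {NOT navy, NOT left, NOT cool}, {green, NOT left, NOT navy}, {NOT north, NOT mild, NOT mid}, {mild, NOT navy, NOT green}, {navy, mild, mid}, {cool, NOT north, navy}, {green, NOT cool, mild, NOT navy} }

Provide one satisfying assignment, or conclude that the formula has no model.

Try green = false.
Try navy = false.
From the singleton clause (left), left = true.
From the singleton clause (NOT north), north = false.
Try mid = true.
From the singleton clause (mild), mild = true.
From the singleton clause (NOT cool), cool = false.
Every clause now holds.

north: false,  green: false,  mid: true,  navy: false,  mild: true,  cool: false,  left: true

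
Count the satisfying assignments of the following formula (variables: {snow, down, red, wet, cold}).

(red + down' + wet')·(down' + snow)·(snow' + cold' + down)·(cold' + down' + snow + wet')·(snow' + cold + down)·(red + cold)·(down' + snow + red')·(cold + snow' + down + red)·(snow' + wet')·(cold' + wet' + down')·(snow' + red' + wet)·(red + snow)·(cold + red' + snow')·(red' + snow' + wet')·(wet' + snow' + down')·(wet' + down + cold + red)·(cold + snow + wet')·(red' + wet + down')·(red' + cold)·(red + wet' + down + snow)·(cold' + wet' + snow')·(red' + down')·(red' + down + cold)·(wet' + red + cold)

There are 2^5 = 32 truth assignments over (snow, down, red, wet, cold).
Split on down. With down = 1, the clauses containing down are satisfied and down' drops from the rest; 1 of the 2^4 = 16 assignments to the other variables satisfy what remains.
With down = 0, by the same count on the reduced clause set, 2 assignments work.
(One model: snow=F, down=F, red=T, wet=F, cold=T.)
Total: 1 + 2 = 3.

3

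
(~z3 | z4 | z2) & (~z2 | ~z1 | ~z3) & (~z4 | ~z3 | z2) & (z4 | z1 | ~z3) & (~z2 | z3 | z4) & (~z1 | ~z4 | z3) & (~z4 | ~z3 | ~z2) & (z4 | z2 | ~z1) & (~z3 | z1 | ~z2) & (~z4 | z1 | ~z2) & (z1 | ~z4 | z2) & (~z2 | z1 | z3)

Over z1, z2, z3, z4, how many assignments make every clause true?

1

There are 2^4 = 16 truth assignments over (z1, z2, z3, z4).
Check each against the 12 clauses (columns in the order z1, z2, z3, z4):
  F F F F  ✓ satisfies all
  F F F T  ✗ fails (z1 | ~z4 | z2)
  F F T F  ✗ fails (~z3 | z4 | z2)
  F F T T  ✗ fails (~z4 | ~z3 | z2)
  F T F F  ✗ fails (~z2 | z3 | z4)
  F T F T  ✗ fails (~z4 | z1 | ~z2)
  F T T F  ✗ fails (z4 | z1 | ~z3)
  F T T T  ✗ fails (~z4 | ~z3 | ~z2)
  T F F F  ✗ fails (z4 | z2 | ~z1)
  T F F T  ✗ fails (~z1 | ~z4 | z3)
  T F T F  ✗ fails (~z3 | z4 | z2)
  T F T T  ✗ fails (~z4 | ~z3 | z2)
  T T F F  ✗ fails (~z2 | z3 | z4)
  T T F T  ✗ fails (~z1 | ~z4 | z3)
  T T T F  ✗ fails (~z2 | ~z1 | ~z3)
  T T T T  ✗ fails (~z2 | ~z1 | ~z3)
1 of the 16 rows is a model.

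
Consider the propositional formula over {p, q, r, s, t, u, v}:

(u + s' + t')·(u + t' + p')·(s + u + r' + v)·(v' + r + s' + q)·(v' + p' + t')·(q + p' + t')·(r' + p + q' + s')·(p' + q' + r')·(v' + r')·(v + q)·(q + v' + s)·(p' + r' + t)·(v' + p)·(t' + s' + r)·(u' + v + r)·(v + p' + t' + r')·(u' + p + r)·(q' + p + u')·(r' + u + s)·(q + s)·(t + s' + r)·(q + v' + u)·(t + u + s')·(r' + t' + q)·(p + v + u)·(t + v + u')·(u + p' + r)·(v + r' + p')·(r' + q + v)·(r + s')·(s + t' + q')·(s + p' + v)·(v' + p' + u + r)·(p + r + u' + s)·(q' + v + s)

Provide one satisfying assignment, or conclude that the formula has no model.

Suppose v = 1.
(r') alone gives r = 0.
(p) alone gives p = 1.
(t') alone gives t = 0.
(s') alone gives s = 0.
(q) alone gives q = 1.
(u) alone gives u = 1.
This assignment satisfies each clause.

p ↦ 1; q ↦ 1; r ↦ 0; s ↦ 0; t ↦ 0; u ↦ 1; v ↦ 1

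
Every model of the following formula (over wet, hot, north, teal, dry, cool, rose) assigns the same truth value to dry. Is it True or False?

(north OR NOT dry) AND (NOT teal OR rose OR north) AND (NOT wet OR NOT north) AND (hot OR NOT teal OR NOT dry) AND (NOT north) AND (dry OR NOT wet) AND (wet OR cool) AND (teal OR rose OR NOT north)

Suppose dry = true.
From the singleton clause (north), north = true.
That conflicts with the unit clause (NOT north).
So every satisfying assignment has dry = False.

False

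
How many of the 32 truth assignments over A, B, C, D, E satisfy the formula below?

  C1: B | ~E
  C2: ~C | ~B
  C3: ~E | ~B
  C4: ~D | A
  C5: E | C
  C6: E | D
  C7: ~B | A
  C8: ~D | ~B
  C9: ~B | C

1

There are 2^5 = 32 truth assignments over (A, B, C, D, E).
Split on B. With B = 1, the clauses containing B are satisfied and ~B drops from the rest; 0 of the 2^4 = 16 assignments to the other variables satisfy what remains.
With B = 0, by the same count on the reduced clause set, 1 assignment works.
(One model: A=T, B=F, C=T, D=T, E=F.)
Total: 0 + 1 = 1.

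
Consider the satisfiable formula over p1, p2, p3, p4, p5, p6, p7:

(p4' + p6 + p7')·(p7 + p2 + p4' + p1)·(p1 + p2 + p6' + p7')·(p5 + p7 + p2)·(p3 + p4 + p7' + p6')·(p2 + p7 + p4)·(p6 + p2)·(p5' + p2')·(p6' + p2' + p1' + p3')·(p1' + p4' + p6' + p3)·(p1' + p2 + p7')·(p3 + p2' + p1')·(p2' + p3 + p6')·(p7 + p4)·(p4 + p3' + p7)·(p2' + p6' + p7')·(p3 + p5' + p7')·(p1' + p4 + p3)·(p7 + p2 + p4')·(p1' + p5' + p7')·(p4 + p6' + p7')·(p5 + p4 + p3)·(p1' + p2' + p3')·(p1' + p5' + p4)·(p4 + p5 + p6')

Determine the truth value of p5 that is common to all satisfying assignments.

False

Suppose p5 = 1.
From the singleton clause (p2'), p2 = 0.
From the singleton clause (p6), p6 = 1.
Suppose p1 = 1.
From the singleton clause (p7'), p7 = 0.
From the singleton clause (p4), p4 = 1.
That conflicts with the unit clause (p4').
That branch fails; take p1 = 0 instead.
From the singleton clause (p7'), p7 = 0.
From the singleton clause (p4'), p4 = 0.
That conflicts with the unit clause (p4).
Neither p1 = 1 nor p1 = 0 works.
So every satisfying assignment has p5 = False.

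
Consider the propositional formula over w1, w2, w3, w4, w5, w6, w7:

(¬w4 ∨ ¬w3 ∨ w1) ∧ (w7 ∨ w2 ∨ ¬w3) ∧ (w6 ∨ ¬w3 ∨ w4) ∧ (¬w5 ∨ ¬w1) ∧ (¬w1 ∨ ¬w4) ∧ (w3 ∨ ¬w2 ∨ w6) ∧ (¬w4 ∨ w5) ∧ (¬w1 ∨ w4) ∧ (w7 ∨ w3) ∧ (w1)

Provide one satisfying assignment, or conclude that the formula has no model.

The clause (w1) is unit, so w1 = True.
The clause (¬w5) is unit, so w5 = False.
The clause (¬w4) is unit, so w4 = False.
But (w4) is also a unit clause — contradiction.

UNSATISFIABLE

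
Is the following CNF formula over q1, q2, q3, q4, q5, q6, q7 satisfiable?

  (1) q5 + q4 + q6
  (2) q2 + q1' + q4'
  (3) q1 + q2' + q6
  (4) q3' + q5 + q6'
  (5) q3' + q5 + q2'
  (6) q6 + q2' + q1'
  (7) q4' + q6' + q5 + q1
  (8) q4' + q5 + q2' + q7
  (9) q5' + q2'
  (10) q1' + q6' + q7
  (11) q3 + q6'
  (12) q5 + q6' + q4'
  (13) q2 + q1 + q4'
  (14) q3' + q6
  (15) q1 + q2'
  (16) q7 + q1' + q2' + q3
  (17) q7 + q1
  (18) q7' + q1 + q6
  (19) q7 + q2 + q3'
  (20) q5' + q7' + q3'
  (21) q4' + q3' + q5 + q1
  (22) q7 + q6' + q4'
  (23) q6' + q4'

Yes

Suppose q5 = 1.
Unit clause (q2') forces q2 = 0.
Suppose q1 = 1.
Unit clause (q4') forces q4 = 0.
Suppose q6 = 0.
Unit clause (q3') forces q3 = 0.
All clauses hold; q7 can take either value.
A satisfying assignment: q1: 1, q2: 0, q3: 0, q4: 0, q5: 1, q6: 0, q7: 0.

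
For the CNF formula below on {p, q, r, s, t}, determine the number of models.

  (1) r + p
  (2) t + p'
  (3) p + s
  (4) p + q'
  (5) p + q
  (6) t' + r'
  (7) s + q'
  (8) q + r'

3

There are 2^5 = 32 truth assignments over (p, q, r, s, t).
Split on q. With q = 1, the clauses containing q are satisfied and q' drops from the rest; 1 of the 2^4 = 16 assignments to the other variables satisfy what remains.
With q = 0, by the same count on the reduced clause set, 2 assignments work.
Total: 1 + 2 = 3.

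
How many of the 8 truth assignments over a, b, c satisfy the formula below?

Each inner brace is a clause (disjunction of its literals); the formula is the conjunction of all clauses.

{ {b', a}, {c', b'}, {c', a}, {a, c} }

There are 2^3 = 8 truth assignments over (a, b, c).
Check each against the 4 clauses (columns in the order a, b, c):
  F F F  ✗ fails (a + c)
  F F T  ✗ fails (c' + a)
  F T F  ✗ fails (b' + a)
  F T T  ✗ fails (b' + a)
  T F F  ✓ satisfies all
  T F T  ✓ satisfies all
  T T F  ✓ satisfies all
  T T T  ✗ fails (c' + b')
3 of the 8 rows are models.

3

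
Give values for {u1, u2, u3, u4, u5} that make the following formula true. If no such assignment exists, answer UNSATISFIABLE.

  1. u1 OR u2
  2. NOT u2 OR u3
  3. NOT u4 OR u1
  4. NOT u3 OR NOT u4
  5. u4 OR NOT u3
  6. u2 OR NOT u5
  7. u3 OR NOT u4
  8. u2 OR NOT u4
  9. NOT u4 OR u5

u1 ↦ true,  u2 ↦ false,  u3 ↦ false,  u4 ↦ false,  u5 ↦ false

Branch on u1: set u1 = true.
Branch on u2: set u2 = false.
Unit clause (NOT u5) forces u5 = false.
Unit clause (NOT u4) forces u4 = false.
Unit clause (NOT u3) forces u3 = false.
This assignment satisfies each clause.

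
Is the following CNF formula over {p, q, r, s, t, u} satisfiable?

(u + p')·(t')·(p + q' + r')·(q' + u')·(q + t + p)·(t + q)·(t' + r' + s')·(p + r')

Yes

The clause (t') is unit, so t = 0.
The clause (q) is unit, so q = 1.
The clause (u') is unit, so u = 0.
The clause (p') is unit, so p = 0.
The clause (r') is unit, so r = 0.
Every clause is now satisfied; s is unconstrained.
A satisfying assignment: p: 0, q: 1, r: 0, s: 1, t: 0, u: 0.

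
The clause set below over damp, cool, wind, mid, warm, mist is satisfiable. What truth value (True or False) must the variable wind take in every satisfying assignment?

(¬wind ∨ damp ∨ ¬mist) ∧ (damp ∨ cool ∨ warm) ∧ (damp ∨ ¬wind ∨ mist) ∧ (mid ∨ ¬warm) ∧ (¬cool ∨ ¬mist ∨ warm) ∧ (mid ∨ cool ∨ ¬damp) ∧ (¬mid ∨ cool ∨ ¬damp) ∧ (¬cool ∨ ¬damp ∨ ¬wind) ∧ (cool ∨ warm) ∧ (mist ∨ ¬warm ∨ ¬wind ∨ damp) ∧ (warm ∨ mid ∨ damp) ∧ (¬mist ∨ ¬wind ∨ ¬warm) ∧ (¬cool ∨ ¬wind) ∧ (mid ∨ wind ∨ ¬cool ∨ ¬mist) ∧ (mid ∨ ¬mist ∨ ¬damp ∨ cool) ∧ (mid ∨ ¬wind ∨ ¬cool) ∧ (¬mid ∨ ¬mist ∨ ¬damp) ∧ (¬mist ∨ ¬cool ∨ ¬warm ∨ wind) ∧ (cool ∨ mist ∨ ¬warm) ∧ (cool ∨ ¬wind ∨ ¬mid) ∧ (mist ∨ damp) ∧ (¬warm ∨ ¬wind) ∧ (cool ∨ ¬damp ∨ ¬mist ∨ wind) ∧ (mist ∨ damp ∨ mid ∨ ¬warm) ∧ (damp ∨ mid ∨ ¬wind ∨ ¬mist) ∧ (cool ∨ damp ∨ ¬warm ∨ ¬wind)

False

Suppose wind = True.
The clause (¬cool) is unit, so cool = False.
The clause (warm) is unit, so warm = True.
But (¬warm) is also a unit clause — contradiction.
So every satisfying assignment has wind = False.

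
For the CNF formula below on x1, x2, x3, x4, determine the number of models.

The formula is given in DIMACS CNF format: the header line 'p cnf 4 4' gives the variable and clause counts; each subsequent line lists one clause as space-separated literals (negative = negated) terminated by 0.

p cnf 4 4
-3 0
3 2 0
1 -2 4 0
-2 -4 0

There are 2^4 = 16 truth assignments over (x1, x2, x3, x4).
Split on x2. With x2 = True, the clauses containing x2 are satisfied and ¬x2 drops from the rest; 1 of the 2^3 = 8 assignments to the other variables satisfy what remains.
With x2 = False, by the same count on the reduced clause set, 0 assignments work.
Total: 1 + 0 = 1.

1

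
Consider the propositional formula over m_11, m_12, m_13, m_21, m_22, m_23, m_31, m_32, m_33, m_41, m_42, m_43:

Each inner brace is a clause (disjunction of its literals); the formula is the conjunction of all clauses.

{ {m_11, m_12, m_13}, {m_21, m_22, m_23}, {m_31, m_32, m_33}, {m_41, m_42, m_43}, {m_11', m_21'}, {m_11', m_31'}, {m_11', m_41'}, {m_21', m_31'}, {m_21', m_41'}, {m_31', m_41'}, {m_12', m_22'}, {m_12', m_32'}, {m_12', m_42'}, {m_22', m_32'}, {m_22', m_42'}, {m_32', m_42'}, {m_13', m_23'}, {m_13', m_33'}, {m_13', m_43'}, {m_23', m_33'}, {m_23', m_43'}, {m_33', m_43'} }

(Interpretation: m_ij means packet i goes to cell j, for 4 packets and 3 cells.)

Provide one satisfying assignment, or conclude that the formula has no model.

Try m_11 = 0.
Try m_12 = 1.
Unit clause (m_22') forces m_22 = 0.
Unit clause (m_32') forces m_32 = 0.
Unit clause (m_42') forces m_42 = 0.
Try m_21 = 1.
Unit clause (m_31') forces m_31 = 0.
Unit clause (m_33) forces m_33 = 1.
Unit clause (m_41') forces m_41 = 0.
Unit clause (m_43) forces m_43 = 1.
Now (m_43') is unsatisfied and unit — conflict.
Backtrack on m_21: now try m_21 = 0.
Unit clause (m_23) forces m_23 = 1.
Unit clause (m_13') forces m_13 = 0.
Unit clause (m_33') forces m_33 = 0.
Unit clause (m_31) forces m_31 = 1.
Unit clause (m_41') forces m_41 = 0.
Unit clause (m_43) forces m_43 = 1.
Now (m_43') is unsatisfied and unit — conflict.
Neither m_21 = 1 nor m_21 = 0 works.
Backtrack on m_12: now try m_12 = 0.
Unit clause (m_13) forces m_13 = 1.
Unit clause (m_23') forces m_23 = 0.
Unit clause (m_33') forces m_33 = 0.
Unit clause (m_43') forces m_43 = 0.
Try m_21 = 1.
Unit clause (m_31') forces m_31 = 0.
Unit clause (m_32) forces m_32 = 1.
Unit clause (m_41') forces m_41 = 0.
Unit clause (m_42) forces m_42 = 1.
Now (m_42') is unsatisfied and unit — conflict.
Backtrack on m_21: now try m_21 = 0.
Unit clause (m_22) forces m_22 = 1.
Unit clause (m_32') forces m_32 = 0.
Unit clause (m_31) forces m_31 = 1.
Unit clause (m_41') forces m_41 = 0.
Unit clause (m_42) forces m_42 = 1.
Now (m_42') is unsatisfied and unit — conflict.
Neither m_21 = 1 nor m_21 = 0 works.
Neither m_12 = 1 nor m_12 = 0 works.
Backtrack on m_11: now try m_11 = 1.
Unit clause (m_21') forces m_21 = 0.
Unit clause (m_31') forces m_31 = 0.
Unit clause (m_41') forces m_41 = 0.
Try m_22 = 1.
Unit clause (m_12') forces m_12 = 0.
Unit clause (m_32') forces m_32 = 0.
Unit clause (m_33) forces m_33 = 1.
Unit clause (m_42') forces m_42 = 0.
Unit clause (m_43) forces m_43 = 1.
Now (m_43') is unsatisfied and unit — conflict.
Backtrack on m_22: now try m_22 = 0.
Unit clause (m_23) forces m_23 = 1.
Unit clause (m_13') forces m_13 = 0.
Unit clause (m_33') forces m_33 = 0.
Unit clause (m_32) forces m_32 = 1.
Unit clause (m_12') forces m_12 = 0.
Unit clause (m_42') forces m_42 = 0.
Unit clause (m_43) forces m_43 = 1.
Now (m_43') is unsatisfied and unit — conflict.
Neither m_22 = 1 nor m_22 = 0 works.
Neither m_11 = 1 nor m_11 = 0 works.

UNSATISFIABLE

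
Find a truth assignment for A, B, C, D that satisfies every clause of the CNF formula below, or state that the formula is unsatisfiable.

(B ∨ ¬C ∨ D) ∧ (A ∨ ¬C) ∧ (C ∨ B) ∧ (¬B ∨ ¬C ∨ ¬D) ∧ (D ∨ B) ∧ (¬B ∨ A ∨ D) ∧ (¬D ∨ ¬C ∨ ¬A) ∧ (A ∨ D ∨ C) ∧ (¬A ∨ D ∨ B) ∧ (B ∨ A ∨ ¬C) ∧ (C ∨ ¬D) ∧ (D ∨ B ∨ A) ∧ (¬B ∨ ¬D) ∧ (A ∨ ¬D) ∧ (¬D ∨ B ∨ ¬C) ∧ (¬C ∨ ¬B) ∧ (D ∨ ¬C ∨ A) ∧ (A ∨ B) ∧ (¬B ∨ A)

A=True, B=True, C=False, D=False

Suppose A = True.
Suppose C = False.
From the singleton clause (B), B = True.
From the singleton clause (¬D), D = False.
All clauses are satisfied.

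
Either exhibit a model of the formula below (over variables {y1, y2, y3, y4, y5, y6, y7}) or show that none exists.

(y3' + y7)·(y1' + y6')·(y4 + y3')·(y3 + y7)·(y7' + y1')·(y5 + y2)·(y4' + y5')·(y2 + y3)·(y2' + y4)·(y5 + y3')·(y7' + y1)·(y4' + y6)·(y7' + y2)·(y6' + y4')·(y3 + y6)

Branch on y3: set y3 = 0.
(y7) alone gives y7 = 1.
(y1') alone gives y1 = 0.
Now (y1) is unsatisfied and unit — conflict.
That branch fails; take y3 = 1 instead.
(y7) alone gives y7 = 1.
(y4) alone gives y4 = 1.
(y1') alone gives y1 = 0.
Now (y1) is unsatisfied and unit — conflict.
Both values of y3 lead to a conflict.

UNSATISFIABLE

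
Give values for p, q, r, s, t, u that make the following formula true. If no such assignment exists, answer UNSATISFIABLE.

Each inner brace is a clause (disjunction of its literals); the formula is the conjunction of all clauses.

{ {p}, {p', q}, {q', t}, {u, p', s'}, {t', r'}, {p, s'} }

p=1, q=1, r=0, s=0, t=1, u=0

From the singleton clause (p), p = 1.
From the singleton clause (q), q = 1.
From the singleton clause (t), t = 1.
From the singleton clause (r'), r = 0.
Case u = 0:
From the singleton clause (s'), s = 0.
Every clause now holds.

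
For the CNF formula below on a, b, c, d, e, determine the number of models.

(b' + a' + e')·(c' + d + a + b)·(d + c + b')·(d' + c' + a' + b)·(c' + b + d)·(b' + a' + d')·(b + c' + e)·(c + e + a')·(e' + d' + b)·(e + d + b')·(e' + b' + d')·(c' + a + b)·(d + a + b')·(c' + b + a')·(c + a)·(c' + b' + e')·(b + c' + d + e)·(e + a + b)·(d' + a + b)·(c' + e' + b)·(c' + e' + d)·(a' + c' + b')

2

There are 2^5 = 32 truth assignments over (a, b, c, d, e).
Split on e. With e = 1, the clauses containing e are satisfied and e' drops from the rest; 1 of the 2^4 = 16 assignments to the other variables satisfy what remains.
With e = 0, by the same count on the reduced clause set, 1 assignment works.
Total: 1 + 1 = 2.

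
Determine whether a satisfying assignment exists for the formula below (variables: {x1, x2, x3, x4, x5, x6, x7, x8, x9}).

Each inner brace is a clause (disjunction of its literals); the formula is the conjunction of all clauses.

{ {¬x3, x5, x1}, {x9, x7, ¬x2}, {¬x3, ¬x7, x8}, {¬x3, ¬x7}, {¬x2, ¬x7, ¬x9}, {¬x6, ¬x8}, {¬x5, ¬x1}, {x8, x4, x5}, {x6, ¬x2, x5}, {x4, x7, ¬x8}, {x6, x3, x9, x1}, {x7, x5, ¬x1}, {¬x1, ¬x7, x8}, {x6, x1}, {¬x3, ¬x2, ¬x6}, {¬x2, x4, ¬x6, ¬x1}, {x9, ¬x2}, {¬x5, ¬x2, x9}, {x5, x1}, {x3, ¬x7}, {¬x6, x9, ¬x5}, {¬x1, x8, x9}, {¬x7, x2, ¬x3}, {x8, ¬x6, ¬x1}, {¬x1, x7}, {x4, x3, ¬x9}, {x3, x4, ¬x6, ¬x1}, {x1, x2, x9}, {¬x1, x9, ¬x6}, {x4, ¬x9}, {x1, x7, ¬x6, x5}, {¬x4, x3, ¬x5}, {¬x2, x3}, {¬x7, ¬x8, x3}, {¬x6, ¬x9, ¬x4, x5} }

Yes, satisfiable

Branch on x3: set x3 = True.
Unit clause (¬x7) forces x7 = False.
Unit clause (¬x1) forces x1 = False.
Unit clause (x5) forces x5 = True.
Unit clause (x6) forces x6 = True.
Unit clause (¬x8) forces x8 = False.
Unit clause (¬x2) forces x2 = False.
Unit clause (x9) forces x9 = True.
Unit clause (x4) forces x4 = True.
This assignment satisfies each clause.
A satisfying assignment: x1=False; x2=False; x3=True; x4=True; x5=True; x6=True; x7=False; x8=False; x9=True.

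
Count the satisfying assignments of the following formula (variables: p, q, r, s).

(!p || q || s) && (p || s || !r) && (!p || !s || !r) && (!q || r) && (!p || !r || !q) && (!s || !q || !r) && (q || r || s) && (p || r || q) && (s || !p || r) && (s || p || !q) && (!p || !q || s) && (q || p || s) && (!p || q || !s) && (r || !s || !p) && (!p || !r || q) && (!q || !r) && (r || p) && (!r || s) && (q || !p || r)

There are 2^4 = 16 truth assignments over (p, q, r, s).
Check each against the 19 clauses (columns in the order p, q, r, s):
  F F F F  ✗ fails (q || r || s)
  F F F T  ✗ fails (p || r || q)
  F F T F  ✗ fails (p || s || !r)
  F F T T  ✓ satisfies all
  F T F F  ✗ fails (!q || r)
  F T F T  ✗ fails (!q || r)
  F T T F  ✗ fails (p || s || !r)
  F T T T  ✗ fails (!s || !q || !r)
  T F F F  ✗ fails (!p || q || s)
  T F F T  ✗ fails (!p || q || !s)
  T F T F  ✗ fails (!p || q || s)
  T F T T  ✗ fails (!p || !s || !r)
  T T F F  ✗ fails (!q || r)
  T T F T  ✗ fails (!q || r)
  T T T F  ✗ fails (!p || !r || !q)
  T T T T  ✗ fails (!p || !s || !r)
1 of the 16 rows is a model.

1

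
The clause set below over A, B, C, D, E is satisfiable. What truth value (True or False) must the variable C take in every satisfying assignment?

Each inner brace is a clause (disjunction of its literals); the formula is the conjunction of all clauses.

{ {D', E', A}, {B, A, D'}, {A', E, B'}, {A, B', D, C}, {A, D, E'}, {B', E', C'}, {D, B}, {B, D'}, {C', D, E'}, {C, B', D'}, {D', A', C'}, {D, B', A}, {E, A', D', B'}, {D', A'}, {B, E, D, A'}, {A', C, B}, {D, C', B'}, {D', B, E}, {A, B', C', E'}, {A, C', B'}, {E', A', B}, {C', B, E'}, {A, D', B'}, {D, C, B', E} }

Suppose C = 1.
Case B = 0:
The clause (D) is unit, so D = 1.
That conflicts with the unit clause (D').
So B must be the other value — set B = 1.
The clause (E') is unit, so E = 0.
The clause (A') is unit, so A = 0.
That conflicts with the unit clause (A).
Both values of B lead to a conflict.
So every satisfying assignment has C = False.

False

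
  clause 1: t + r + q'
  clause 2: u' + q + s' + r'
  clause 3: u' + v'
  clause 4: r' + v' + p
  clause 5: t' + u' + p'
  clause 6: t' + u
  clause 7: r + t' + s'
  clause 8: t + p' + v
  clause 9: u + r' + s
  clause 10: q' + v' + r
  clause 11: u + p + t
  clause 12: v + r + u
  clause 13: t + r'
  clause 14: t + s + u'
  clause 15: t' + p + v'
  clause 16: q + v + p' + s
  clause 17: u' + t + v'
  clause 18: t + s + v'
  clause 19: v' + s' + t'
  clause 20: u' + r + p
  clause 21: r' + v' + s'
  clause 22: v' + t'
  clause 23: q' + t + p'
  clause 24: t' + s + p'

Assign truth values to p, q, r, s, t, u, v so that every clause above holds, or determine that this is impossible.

p=0; q=1; r=1; s=1; t=1; u=1; v=0

Case u = 1:
The clause (v') is unit, so v = 0.
Case t = 1:
The clause (p') is unit, so p = 0.
The clause (r) is unit, so r = 1.
Case q = 1:
Every clause is now satisfied; s is unconstrained.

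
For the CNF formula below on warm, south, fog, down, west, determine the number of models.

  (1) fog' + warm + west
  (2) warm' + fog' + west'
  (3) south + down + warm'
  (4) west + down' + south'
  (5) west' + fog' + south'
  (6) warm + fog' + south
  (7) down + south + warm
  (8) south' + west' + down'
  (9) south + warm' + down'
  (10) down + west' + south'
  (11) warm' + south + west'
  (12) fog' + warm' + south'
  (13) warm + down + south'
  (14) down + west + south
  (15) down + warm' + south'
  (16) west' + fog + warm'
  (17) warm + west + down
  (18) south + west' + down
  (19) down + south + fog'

2

There are 2^5 = 32 truth assignments over (warm, south, fog, down, west).
Split on south. With south = 1, the clauses containing south are satisfied and south' drops from the rest; 0 of the 2^4 = 16 assignments to the other variables satisfy what remains.
With south = 0, by the same count on the reduced clause set, 2 assignments work.
(One model: warm=F, south=F, fog=F, down=T, west=F.)
Total: 0 + 2 = 2.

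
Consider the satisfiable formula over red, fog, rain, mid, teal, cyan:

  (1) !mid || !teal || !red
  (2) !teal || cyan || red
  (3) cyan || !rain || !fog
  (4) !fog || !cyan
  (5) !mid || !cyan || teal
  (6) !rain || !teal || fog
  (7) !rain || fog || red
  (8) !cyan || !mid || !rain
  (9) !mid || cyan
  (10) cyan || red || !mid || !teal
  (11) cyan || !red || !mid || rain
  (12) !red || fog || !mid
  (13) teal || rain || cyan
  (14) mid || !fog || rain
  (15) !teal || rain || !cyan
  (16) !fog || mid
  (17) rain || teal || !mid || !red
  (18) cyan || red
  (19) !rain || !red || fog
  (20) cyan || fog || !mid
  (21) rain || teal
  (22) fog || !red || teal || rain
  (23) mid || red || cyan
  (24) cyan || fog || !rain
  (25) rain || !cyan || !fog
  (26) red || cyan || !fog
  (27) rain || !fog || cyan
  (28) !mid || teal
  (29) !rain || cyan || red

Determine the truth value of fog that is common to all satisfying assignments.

Suppose fog = true.
Unit clause (!cyan) forces cyan = false.
Unit clause (!rain) forces rain = false.
Now (rain) is unsatisfied and unit — conflict.
So every satisfying assignment has fog = False.

False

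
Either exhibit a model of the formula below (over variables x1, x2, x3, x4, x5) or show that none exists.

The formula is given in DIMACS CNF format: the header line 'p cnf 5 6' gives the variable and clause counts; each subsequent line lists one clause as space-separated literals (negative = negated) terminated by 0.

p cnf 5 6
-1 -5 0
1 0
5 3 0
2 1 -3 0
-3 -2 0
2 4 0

x1 ↦ True,  x2 ↦ False,  x3 ↦ True,  x4 ↦ True,  x5 ↦ False

From the singleton clause (x1), x1 = True.
From the singleton clause (¬x5), x5 = False.
From the singleton clause (x3), x3 = True.
From the singleton clause (¬x2), x2 = False.
From the singleton clause (x4), x4 = True.
Every clause now holds.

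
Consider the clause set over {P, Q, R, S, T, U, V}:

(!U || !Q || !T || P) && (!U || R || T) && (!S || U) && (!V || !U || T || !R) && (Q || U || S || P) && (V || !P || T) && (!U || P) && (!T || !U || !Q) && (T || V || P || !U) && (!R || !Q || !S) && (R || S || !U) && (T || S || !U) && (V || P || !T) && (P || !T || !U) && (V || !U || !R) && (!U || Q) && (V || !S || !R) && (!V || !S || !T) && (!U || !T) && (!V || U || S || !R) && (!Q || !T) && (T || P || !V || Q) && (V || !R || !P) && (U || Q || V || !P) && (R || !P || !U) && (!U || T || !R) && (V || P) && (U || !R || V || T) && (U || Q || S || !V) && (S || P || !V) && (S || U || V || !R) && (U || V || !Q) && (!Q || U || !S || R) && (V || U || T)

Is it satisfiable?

Yes

Try S = false.
Try U = false.
Try Q = true.
Unit clause (!T) forces T = false.
Unit clause (V) forces V = true.
Unit clause (!R) forces R = false.
Unit clause (P) forces P = true.
All clauses are satisfied.
A satisfying assignment: P: true, Q: true, R: false, S: false, T: false, U: false, V: true.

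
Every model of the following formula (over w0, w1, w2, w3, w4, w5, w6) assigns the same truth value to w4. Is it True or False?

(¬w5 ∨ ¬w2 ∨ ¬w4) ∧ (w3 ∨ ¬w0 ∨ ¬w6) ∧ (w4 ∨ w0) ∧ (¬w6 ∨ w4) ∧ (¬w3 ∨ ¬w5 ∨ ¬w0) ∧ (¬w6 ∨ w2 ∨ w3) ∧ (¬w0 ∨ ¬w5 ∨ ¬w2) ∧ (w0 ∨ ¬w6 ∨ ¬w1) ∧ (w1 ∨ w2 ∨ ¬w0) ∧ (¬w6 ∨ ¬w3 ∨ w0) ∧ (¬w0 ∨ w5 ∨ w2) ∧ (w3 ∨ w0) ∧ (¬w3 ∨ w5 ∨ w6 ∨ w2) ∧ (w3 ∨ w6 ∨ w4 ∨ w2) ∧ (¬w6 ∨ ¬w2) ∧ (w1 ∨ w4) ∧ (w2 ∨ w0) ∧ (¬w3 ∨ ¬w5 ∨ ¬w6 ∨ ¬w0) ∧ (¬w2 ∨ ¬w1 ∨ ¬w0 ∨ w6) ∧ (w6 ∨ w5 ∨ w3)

Suppose w4 = False.
(w0) alone gives w0 = True.
(¬w6) alone gives w6 = False.
(w1) alone gives w1 = True.
(¬w2) alone gives w2 = False.
(w5) alone gives w5 = True.
(¬w3) alone gives w3 = False.
That conflicts with the unit clause (w3).
So every satisfying assignment has w4 = True.

True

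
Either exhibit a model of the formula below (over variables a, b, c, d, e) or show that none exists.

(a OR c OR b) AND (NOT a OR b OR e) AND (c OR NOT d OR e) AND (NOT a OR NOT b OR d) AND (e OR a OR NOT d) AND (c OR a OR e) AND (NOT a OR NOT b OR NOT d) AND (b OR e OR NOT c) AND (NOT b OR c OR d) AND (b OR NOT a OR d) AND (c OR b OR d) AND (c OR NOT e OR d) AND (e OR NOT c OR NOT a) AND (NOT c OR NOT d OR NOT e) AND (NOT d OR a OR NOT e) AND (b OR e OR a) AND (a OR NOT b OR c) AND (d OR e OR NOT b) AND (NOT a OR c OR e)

a=false,  b=false,  c=true,  d=false,  e=true

Branch on a: set a = false.
Branch on c: set c = true.
Branch on e: set e = true.
The clause (NOT d) is unit, so d = false.
Every clause is now satisfied; b is unconstrained.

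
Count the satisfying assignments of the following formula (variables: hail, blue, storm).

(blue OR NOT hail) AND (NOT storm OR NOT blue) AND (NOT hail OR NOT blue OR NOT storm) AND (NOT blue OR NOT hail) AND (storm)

There are 2^3 = 8 truth assignments over (hail, blue, storm).
Check each against the 5 clauses (columns in the order hail, blue, storm):
  F F F  ✗ fails (storm)
  F F T  ✓ satisfies all
  F T F  ✗ fails (storm)
  F T T  ✗ fails (NOT storm OR NOT blue)
  T F F  ✗ fails (blue OR NOT hail)
  T F T  ✗ fails (blue OR NOT hail)
  T T F  ✗ fails (NOT blue OR NOT hail)
  T T T  ✗ fails (NOT storm OR NOT blue)
1 of the 8 rows is a model.

1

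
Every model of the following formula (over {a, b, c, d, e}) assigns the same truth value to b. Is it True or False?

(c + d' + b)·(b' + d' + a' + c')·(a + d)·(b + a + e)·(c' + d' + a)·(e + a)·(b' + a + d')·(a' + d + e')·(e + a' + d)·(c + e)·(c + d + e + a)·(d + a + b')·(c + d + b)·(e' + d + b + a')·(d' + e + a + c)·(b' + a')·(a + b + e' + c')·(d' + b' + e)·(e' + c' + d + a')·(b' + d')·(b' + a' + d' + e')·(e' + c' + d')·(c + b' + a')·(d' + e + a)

Suppose b = 1.
Unit clause (a') forces a = 0.
Unit clause (d) forces d = 1.
That conflicts with the unit clause (d').
So every satisfying assignment has b = False.

False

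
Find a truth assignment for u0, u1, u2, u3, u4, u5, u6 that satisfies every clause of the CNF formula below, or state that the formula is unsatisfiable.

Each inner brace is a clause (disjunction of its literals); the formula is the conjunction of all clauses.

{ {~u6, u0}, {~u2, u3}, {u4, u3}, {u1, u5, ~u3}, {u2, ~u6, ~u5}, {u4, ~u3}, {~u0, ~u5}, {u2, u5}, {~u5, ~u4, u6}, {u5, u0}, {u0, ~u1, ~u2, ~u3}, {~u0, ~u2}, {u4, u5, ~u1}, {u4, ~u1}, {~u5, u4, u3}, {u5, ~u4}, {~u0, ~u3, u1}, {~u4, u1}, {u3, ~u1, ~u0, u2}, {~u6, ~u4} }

UNSATISFIABLE

Try u6 = 0.
Try u2 = 0.
Unit clause (u5) forces u5 = 1.
Unit clause (~u0) forces u0 = 0.
Unit clause (~u4) forces u4 = 0.
Unit clause (u3) forces u3 = 1.
That conflicts with the unit clause (~u3).
That branch fails; take u2 = 1 instead.
Unit clause (u3) forces u3 = 1.
Unit clause (u4) forces u4 = 1.
Unit clause (~u5) forces u5 = 0.
That conflicts with the unit clause (u5).
Both values of u2 lead to a conflict.
That branch fails; take u6 = 1 instead.
Unit clause (u0) forces u0 = 1.
Unit clause (~u5) forces u5 = 0.
Unit clause (u2) forces u2 = 1.
That conflicts with the unit clause (~u2).
Both values of u6 lead to a conflict.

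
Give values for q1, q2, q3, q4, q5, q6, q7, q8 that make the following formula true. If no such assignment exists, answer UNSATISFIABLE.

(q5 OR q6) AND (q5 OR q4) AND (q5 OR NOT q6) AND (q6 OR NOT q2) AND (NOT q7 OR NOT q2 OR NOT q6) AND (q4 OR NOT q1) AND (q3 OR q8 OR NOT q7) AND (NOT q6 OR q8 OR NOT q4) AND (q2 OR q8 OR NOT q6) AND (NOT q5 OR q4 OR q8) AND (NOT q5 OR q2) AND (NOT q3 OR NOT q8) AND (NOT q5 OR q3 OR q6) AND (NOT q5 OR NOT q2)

Branch on q5: set q5 = true.
Unit clause (q2) forces q2 = true.
But (NOT q2) is also a unit clause — contradiction.
Backtrack on q5: now try q5 = false.
Unit clause (q6) forces q6 = true.
But (NOT q6) is also a unit clause — contradiction.
Neither q5 = true nor q5 = false works.

UNSATISFIABLE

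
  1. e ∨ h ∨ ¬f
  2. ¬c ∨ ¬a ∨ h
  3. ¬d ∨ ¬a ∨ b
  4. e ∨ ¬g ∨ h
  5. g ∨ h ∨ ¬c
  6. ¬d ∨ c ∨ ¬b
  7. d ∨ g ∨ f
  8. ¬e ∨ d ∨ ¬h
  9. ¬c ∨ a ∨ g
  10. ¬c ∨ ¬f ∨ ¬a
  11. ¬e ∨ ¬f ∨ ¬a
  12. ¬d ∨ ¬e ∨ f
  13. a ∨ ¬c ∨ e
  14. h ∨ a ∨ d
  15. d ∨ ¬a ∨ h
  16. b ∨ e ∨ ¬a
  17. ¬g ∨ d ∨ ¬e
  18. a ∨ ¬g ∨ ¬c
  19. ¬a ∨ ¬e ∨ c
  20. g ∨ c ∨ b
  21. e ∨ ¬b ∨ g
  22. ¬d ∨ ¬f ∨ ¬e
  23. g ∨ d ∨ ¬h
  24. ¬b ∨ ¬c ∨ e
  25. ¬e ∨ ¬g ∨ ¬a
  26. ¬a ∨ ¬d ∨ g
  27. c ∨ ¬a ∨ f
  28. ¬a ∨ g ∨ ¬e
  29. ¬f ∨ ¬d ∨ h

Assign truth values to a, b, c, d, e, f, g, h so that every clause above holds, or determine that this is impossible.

a=False; b=False; c=False; d=True; e=False; f=True; g=True; h=True

Case e = False:
Case h = True:
Case a = False:
The clause (¬c) is unit, so c = False.
Case d = True:
The clause (¬b) is unit, so b = False.
The clause (g) is unit, so g = True.
All clauses hold; f can take either value.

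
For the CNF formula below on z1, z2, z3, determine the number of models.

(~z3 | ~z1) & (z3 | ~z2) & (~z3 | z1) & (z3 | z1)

1

There are 2^3 = 8 truth assignments over (z1, z2, z3).
Check each against the 4 clauses (columns in the order z1, z2, z3):
  F F F  ✗ fails (z3 | z1)
  F F T  ✗ fails (~z3 | z1)
  F T F  ✗ fails (z3 | ~z2)
  F T T  ✗ fails (~z3 | z1)
  T F F  ✓ satisfies all
  T F T  ✗ fails (~z3 | ~z1)
  T T F  ✗ fails (z3 | ~z2)
  T T T  ✗ fails (~z3 | ~z1)
1 of the 8 rows is a model.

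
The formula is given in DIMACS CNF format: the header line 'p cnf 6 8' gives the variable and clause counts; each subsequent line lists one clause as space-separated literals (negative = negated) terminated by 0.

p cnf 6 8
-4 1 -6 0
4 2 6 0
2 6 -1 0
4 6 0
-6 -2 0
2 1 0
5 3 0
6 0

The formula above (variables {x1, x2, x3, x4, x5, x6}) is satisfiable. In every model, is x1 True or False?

Suppose x1 = False.
Unit clause (x2) forces x2 = True.
Unit clause (¬x6) forces x6 = False.
But (x6) is also a unit clause — contradiction.
So every satisfying assignment has x1 = True.

True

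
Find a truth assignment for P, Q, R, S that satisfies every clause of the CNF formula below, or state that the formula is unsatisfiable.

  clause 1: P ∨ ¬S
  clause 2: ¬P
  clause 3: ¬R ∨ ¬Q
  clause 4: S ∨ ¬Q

P=False; Q=False; R=True; S=False

The clause (¬P) is unit, so P = False.
The clause (¬S) is unit, so S = False.
The clause (¬Q) is unit, so Q = False.
No clause remains; R is free.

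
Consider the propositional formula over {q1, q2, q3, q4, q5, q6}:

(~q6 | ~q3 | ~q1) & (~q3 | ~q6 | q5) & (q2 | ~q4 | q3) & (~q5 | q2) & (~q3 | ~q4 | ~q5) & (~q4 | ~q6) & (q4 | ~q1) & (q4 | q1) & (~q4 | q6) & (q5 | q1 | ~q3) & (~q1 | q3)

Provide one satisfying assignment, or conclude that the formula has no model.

Branch on q5: set q5 = 0.
Branch on q3: set q3 = 0.
(~q1) alone gives q1 = 0.
(q4) alone gives q4 = 1.
(q2) alone gives q2 = 1.
(~q6) alone gives q6 = 0.
That conflicts with the unit clause (q6).
Undo q3 and try q3 = 1.
(~q6) alone gives q6 = 0.
(~q4) alone gives q4 = 0.
(~q1) alone gives q1 = 0.
That conflicts with the unit clause (q1).
Both values of q3 lead to a conflict.
Undo q5 and try q5 = 1.
(q2) alone gives q2 = 1.
Branch on q3: set q3 = 0.
(~q1) alone gives q1 = 0.
(q4) alone gives q4 = 1.
(~q6) alone gives q6 = 0.
That conflicts with the unit clause (q6).
Undo q3 and try q3 = 1.
(~q4) alone gives q4 = 0.
(~q1) alone gives q1 = 0.
That conflicts with the unit clause (q1).
Both values of q3 lead to a conflict.
Both values of q5 lead to a conflict.

UNSATISFIABLE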